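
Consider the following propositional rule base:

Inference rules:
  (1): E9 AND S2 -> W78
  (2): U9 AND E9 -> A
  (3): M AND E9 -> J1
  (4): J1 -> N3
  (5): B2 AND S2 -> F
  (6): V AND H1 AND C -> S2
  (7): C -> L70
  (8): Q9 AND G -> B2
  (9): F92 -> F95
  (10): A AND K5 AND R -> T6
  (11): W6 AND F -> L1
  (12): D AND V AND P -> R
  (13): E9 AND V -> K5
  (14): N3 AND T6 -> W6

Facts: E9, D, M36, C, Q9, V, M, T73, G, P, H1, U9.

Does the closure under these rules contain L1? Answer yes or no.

yes

[1] (2) [U9 AND E9 -> A]; (3) [M AND E9 -> J1]; (6) [V AND H1 AND C -> S2]; (7) [C -> L70]; (8) [Q9 AND G -> B2]; (12) [D AND V AND P -> R]; (13) [E9 AND V -> K5]. ⇒ new: A, J1, S2, L70, B2, R, K5.
[2] (1) [E9 AND S2 -> W78]; (4) [J1 -> N3]; (5) [B2 AND S2 -> F]; (10) [A AND K5 AND R -> T6]. ⇒ new: W78, N3, F, T6.
[3] (14) [N3 AND T6 -> W6]. ⇒ new: W6.
[4] (11) [W6 AND F -> L1]. ⇒ new: L1.
L1 appears in round 4, so it is derivable.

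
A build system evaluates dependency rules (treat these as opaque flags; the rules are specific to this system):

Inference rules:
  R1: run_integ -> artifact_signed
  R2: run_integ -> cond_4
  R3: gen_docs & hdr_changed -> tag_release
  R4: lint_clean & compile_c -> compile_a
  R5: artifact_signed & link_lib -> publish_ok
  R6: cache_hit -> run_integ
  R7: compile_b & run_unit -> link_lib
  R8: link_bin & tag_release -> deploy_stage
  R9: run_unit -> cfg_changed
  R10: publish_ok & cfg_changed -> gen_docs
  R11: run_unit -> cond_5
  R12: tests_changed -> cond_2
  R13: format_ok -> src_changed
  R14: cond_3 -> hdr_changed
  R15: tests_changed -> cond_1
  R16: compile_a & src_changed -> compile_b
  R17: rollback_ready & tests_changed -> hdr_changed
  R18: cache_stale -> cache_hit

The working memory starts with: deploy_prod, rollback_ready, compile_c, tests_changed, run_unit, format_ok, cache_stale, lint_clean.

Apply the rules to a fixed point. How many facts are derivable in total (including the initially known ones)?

Round 1 fires R4, R9, R11, R12, R13, R15, R17, R18, giving compile_a, cfg_changed, cond_5, cond_2, src_changed, cond_1, hdr_changed, cache_hit.
Round 2 fires R6, R16, giving run_integ, compile_b.
Round 3 fires R1, R2, R7, giving artifact_signed, cond_4, link_lib.
Round 4 fires R5, giving publish_ok.
Round 5 fires R10, giving gen_docs.
Round 6 fires R3, giving tag_release.
Closure: {artifact_signed, cache_hit, cache_stale, cfg_changed, compile_a, compile_b, compile_c, cond_1, cond_2, cond_4, cond_5, deploy_prod, format_ok, gen_docs, hdr_changed, link_lib, lint_clean, publish_ok, rollback_ready, run_integ, run_unit, src_changed, tag_release, tests_changed} — 24 facts.

24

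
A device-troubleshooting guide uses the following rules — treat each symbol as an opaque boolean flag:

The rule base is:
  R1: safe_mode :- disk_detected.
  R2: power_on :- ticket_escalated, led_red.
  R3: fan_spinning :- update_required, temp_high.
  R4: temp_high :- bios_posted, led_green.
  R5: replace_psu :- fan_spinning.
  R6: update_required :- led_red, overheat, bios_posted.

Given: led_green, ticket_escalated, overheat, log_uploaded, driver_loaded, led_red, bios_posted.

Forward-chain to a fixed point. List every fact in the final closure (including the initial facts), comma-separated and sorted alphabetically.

bios_posted, driver_loaded, fan_spinning, led_green, led_red, log_uploaded, overheat, power_on, replace_psu, temp_high, ticket_escalated, update_required

Round 1: R2 [power_on :- ticket_escalated, led_red.]; R4 [temp_high :- bios_posted, led_green.]; R6 [update_required :- led_red, overheat, bios_posted.]. New: power_on, temp_high, update_required.
Round 2: R3 [fan_spinning :- update_required, temp_high.]. New: fan_spinning.
Round 3: R5 [replace_psu :- fan_spinning.]. New: replace_psu.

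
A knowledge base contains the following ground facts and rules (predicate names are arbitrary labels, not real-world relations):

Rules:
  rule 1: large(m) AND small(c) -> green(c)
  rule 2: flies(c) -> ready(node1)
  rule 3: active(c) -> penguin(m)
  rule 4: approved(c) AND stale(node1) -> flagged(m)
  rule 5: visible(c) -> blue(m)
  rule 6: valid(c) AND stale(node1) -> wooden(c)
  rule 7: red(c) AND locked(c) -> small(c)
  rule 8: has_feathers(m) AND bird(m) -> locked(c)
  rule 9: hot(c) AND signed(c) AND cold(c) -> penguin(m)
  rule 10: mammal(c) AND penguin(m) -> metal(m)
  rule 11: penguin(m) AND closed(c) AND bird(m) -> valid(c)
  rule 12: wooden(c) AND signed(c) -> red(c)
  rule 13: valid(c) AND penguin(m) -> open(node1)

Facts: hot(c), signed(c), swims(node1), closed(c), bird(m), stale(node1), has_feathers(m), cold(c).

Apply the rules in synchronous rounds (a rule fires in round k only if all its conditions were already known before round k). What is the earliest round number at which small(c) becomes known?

5

Round 1: rule 8 [has_feathers(m) AND bird(m) -> locked(c)]; rule 9 [hot(c) AND signed(c) AND cold(c) -> penguin(m)]. Adds locked(c), penguin(m).
Round 2: rule 11 [penguin(m) AND closed(c) AND bird(m) -> valid(c)]. Adds valid(c).
Round 3: rule 6 [valid(c) AND stale(node1) -> wooden(c)]; rule 13 [valid(c) AND penguin(m) -> open(node1)]. Adds wooden(c), open(node1).
Round 4: rule 12 [wooden(c) AND signed(c) -> red(c)]. Adds red(c).
Round 5: rule 7 [red(c) AND locked(c) -> small(c)]. Adds small(c).
small(c) first appears in round 5.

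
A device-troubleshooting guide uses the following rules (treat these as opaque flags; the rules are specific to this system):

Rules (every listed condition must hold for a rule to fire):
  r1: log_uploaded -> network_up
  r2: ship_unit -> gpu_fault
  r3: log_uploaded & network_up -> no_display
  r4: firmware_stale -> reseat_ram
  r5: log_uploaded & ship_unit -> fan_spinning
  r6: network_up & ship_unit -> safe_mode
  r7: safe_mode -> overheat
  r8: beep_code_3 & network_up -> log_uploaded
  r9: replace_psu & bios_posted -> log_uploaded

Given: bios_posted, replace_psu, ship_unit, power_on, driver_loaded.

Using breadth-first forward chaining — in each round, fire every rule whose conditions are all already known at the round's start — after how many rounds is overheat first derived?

Round 1: r2 [ship_unit -> gpu_fault]; r9 [replace_psu & bios_posted -> log_uploaded]. Adds gpu_fault, log_uploaded.
Round 2: r1 [log_uploaded -> network_up]; r5 [log_uploaded & ship_unit -> fan_spinning]. Adds network_up, fan_spinning.
Round 3: r3 [log_uploaded & network_up -> no_display]; r6 [network_up & ship_unit -> safe_mode]. Adds no_display, safe_mode.
Round 4: r7 [safe_mode -> overheat]. Adds overheat.
overheat first appears in round 4.

4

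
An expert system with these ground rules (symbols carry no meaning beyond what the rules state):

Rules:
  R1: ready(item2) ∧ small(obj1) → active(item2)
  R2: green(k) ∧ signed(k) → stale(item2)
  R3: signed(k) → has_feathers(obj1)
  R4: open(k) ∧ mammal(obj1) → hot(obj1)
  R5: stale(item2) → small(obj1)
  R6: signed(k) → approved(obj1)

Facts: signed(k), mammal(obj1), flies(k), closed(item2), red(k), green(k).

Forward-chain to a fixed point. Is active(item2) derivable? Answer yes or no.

no

Round 1 fires R2, R3, R6, giving stale(item2), has_feathers(obj1), approved(obj1).
Round 2 fires R5, giving small(obj1).
Fixed point reached. active(item2) is concluded only by R1; R1 needs ready(item2) (never derived).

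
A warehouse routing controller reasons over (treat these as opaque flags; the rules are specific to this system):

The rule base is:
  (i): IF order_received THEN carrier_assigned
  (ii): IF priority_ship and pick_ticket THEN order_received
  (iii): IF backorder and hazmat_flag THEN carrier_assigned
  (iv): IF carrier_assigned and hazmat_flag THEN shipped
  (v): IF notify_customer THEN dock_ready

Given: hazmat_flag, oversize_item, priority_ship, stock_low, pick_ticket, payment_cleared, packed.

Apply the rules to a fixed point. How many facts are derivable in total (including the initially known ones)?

10

Round 1 — (ii), derive order_received.
Round 2 — (i), derive carrier_assigned.
Round 3 — (iv), derive shipped.
Closure: {carrier_assigned, hazmat_flag, order_received, oversize_item, packed, payment_cleared, pick_ticket, priority_ship, shipped, stock_low} — 10 facts.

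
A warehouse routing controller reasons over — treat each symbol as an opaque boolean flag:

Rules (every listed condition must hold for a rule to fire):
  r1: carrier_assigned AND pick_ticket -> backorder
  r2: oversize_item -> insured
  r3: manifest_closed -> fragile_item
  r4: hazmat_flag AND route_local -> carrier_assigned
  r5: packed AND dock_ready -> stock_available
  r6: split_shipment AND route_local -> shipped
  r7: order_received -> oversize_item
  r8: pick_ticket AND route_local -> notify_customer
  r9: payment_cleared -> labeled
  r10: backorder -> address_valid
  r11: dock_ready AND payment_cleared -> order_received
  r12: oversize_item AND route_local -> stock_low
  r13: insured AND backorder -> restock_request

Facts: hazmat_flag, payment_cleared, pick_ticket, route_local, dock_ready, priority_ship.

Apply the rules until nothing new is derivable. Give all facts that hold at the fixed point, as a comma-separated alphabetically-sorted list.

address_valid, backorder, carrier_assigned, dock_ready, hazmat_flag, insured, labeled, notify_customer, order_received, oversize_item, payment_cleared, pick_ticket, priority_ship, restock_request, route_local, stock_low

Round 1 — r4, r8, r9, r11, derive carrier_assigned, notify_customer, labeled, order_received.
Round 2 — r1, r7, derive backorder, oversize_item.
Round 3 — r2, r10, r12, derive insured, address_valid, stock_low.
Round 4 — r13, derive restock_request.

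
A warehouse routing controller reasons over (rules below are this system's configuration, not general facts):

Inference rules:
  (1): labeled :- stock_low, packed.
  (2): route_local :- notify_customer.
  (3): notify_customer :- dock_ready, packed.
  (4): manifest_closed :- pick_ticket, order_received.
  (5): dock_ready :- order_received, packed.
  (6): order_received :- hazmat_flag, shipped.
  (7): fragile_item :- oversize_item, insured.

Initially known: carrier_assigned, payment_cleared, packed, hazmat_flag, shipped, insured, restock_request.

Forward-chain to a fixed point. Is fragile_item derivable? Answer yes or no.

no

[1] (6) [order_received :- hazmat_flag, shipped.]. ⇒ new: order_received.
[2] (5) [dock_ready :- order_received, packed.]. ⇒ new: dock_ready.
[3] (3) [notify_customer :- dock_ready, packed.]. ⇒ new: notify_customer.
[4] (2) [route_local :- notify_customer.]. ⇒ new: route_local.
Fixed point reached. fragile_item is concluded only by (7); (7) needs oversize_item (never derived).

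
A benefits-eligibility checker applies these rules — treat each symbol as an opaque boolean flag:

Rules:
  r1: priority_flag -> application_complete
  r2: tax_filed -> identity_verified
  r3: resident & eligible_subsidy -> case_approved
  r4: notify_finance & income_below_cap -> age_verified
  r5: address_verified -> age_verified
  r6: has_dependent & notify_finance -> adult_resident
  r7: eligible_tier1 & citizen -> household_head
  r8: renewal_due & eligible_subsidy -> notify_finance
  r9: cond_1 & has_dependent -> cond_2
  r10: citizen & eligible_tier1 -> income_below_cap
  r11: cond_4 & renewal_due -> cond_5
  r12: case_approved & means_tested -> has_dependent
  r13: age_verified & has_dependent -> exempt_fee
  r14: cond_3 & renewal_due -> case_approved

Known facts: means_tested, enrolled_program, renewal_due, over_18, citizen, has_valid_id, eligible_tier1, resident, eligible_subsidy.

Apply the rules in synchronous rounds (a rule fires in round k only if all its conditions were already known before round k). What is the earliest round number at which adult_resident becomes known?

3

Round 1 — r3, r7, r8, r10, derive case_approved, household_head, notify_finance, income_below_cap.
Round 2 — r4, r12, derive age_verified, has_dependent.
Round 3 — r6, r13, derive adult_resident, exempt_fee.
adult_resident first appears in round 3.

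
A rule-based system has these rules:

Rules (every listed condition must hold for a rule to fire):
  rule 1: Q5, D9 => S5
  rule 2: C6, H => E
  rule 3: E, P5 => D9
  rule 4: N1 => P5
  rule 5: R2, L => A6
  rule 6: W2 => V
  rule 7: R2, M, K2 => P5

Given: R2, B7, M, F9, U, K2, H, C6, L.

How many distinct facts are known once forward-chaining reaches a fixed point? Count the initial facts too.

Round 1 fires rule 2, rule 5, rule 7, giving E, A6, P5.
Round 2 fires rule 3, giving D9.
Closure: {A6, B7, C6, D9, E, F9, H, K2, L, M, P5, R2, U} — 13 facts.

13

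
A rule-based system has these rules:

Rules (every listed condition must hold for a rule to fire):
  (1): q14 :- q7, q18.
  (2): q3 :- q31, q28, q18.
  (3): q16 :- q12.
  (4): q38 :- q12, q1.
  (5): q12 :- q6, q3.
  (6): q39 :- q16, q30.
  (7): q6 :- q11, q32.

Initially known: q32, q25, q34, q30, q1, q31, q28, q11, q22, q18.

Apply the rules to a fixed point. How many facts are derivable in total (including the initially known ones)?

Round 1 fires (2), (7), giving q3, q6.
Round 2 fires (5), giving q12.
Round 3 fires (3), (4), giving q16, q38.
Round 4 fires (6), giving q39.
Closure: {q1, q11, q12, q16, q18, q22, q25, q28, q3, q30, q31, q32, q34, q38, q39, q6} — 16 facts.

16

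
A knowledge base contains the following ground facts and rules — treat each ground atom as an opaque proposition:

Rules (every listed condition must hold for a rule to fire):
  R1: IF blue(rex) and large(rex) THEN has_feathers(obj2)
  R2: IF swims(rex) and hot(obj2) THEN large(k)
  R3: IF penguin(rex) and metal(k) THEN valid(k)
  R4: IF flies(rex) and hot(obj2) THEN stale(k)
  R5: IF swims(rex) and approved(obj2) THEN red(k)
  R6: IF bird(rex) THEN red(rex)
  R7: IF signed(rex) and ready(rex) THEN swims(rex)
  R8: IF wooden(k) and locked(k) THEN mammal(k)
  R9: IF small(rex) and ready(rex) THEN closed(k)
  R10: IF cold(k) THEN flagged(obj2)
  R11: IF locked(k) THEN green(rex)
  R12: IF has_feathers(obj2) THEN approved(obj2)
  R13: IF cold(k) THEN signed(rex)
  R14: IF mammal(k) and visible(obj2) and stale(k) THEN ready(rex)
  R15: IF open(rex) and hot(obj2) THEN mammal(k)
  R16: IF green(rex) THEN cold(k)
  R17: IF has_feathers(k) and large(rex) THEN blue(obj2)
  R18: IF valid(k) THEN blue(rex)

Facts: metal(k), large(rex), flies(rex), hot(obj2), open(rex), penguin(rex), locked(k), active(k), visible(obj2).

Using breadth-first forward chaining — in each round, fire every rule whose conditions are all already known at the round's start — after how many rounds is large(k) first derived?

5

Round 1: R3 [IF penguin(rex) and metal(k) THEN valid(k)]; R4 [IF flies(rex) and hot(obj2) THEN stale(k)]; R11 [IF locked(k) THEN green(rex)]; R15 [IF open(rex) and hot(obj2) THEN mammal(k)]. New: valid(k), stale(k), green(rex), mammal(k).
Round 2: R14 [IF mammal(k) and visible(obj2) and stale(k) THEN ready(rex)]; R16 [IF green(rex) THEN cold(k)]; R18 [IF valid(k) THEN blue(rex)]. New: ready(rex), cold(k), blue(rex).
Round 3: R1 [IF blue(rex) and large(rex) THEN has_feathers(obj2)]; R10 [IF cold(k) THEN flagged(obj2)]; R13 [IF cold(k) THEN signed(rex)]. New: has_feathers(obj2), flagged(obj2), signed(rex).
Round 4: R7 [IF signed(rex) and ready(rex) THEN swims(rex)]; R12 [IF has_feathers(obj2) THEN approved(obj2)]. New: swims(rex), approved(obj2).
Round 5: R2 [IF swims(rex) and hot(obj2) THEN large(k)]; R5 [IF swims(rex) and approved(obj2) THEN red(k)]. New: large(k), red(k).
large(k) first appears in round 5.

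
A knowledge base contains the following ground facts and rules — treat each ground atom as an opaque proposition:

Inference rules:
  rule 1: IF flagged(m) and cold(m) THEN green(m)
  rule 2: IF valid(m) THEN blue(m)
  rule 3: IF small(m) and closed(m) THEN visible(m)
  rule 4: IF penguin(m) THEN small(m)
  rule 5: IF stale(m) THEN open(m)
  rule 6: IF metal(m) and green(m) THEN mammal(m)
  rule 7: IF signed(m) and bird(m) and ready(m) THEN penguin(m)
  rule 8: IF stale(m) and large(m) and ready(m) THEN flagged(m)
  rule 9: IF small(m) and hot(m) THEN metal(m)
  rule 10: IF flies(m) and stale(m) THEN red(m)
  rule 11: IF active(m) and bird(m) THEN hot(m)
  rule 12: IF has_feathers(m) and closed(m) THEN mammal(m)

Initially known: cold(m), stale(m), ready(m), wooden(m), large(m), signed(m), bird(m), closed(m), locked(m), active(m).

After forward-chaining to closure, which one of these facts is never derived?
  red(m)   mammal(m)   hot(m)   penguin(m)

Round 1: rule 5 [IF stale(m) THEN open(m)]; rule 7 [IF signed(m) and bird(m) and ready(m) THEN penguin(m)]; rule 8 [IF stale(m) and large(m) and ready(m) THEN flagged(m)]; rule 11 [IF active(m) and bird(m) THEN hot(m)]. Adds open(m), penguin(m), flagged(m), hot(m).
Round 2: rule 1 [IF flagged(m) and cold(m) THEN green(m)]; rule 4 [IF penguin(m) THEN small(m)]. Adds green(m), small(m).
Round 3: rule 3 [IF small(m) and closed(m) THEN visible(m)]; rule 9 [IF small(m) and hot(m) THEN metal(m)]. Adds visible(m), metal(m).
Round 4: rule 6 [IF metal(m) and green(m) THEN mammal(m)]. Adds mammal(m).
Derived: penguin(m) (round 1), mammal(m) (round 4), hot(m) (round 1). red(m) never appears in any round.

red(m)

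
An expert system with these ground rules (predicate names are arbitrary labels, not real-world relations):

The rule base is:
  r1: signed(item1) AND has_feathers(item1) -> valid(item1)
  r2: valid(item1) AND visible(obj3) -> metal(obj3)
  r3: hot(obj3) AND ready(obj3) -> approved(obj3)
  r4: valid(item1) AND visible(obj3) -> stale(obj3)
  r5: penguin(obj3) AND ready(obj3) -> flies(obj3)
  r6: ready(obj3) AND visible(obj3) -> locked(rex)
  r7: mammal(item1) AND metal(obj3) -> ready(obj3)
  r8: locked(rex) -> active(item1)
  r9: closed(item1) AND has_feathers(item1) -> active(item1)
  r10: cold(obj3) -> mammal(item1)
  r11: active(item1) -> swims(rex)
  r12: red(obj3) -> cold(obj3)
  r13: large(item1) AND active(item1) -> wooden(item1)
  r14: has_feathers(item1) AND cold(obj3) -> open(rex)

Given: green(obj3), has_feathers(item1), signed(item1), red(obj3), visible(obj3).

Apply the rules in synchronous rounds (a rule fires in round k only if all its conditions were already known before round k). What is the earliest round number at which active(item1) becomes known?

Round 1: r1 [signed(item1) AND has_feathers(item1) -> valid(item1)]; r12 [red(obj3) -> cold(obj3)]. New: valid(item1), cold(obj3).
Round 2: r2 [valid(item1) AND visible(obj3) -> metal(obj3)]; r4 [valid(item1) AND visible(obj3) -> stale(obj3)]; r10 [cold(obj3) -> mammal(item1)]; r14 [has_feathers(item1) AND cold(obj3) -> open(rex)]. New: metal(obj3), stale(obj3), mammal(item1), open(rex).
Round 3: r7 [mammal(item1) AND metal(obj3) -> ready(obj3)]. New: ready(obj3).
Round 4: r6 [ready(obj3) AND visible(obj3) -> locked(rex)]. New: locked(rex).
Round 5: r8 [locked(rex) -> active(item1)]. New: active(item1).
active(item1) first appears in round 5.

5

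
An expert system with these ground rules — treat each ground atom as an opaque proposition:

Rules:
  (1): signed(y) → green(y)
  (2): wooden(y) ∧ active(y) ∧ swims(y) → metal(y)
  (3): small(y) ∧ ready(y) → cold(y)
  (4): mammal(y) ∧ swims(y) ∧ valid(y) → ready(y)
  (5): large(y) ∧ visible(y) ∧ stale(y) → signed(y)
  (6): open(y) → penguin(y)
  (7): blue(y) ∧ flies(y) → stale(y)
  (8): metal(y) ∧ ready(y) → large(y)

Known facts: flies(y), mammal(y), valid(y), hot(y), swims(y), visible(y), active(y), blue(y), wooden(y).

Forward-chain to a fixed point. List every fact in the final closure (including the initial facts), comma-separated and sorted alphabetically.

active(y), blue(y), flies(y), green(y), hot(y), large(y), mammal(y), metal(y), ready(y), signed(y), stale(y), swims(y), valid(y), visible(y), wooden(y)

Round 1: (2) [wooden(y) ∧ active(y) ∧ swims(y) → metal(y)]; (4) [mammal(y) ∧ swims(y) ∧ valid(y) → ready(y)]; (7) [blue(y) ∧ flies(y) → stale(y)]. New: metal(y), ready(y), stale(y).
Round 2: (8) [metal(y) ∧ ready(y) → large(y)]. New: large(y).
Round 3: (5) [large(y) ∧ visible(y) ∧ stale(y) → signed(y)]. New: signed(y).
Round 4: (1) [signed(y) → green(y)]. New: green(y).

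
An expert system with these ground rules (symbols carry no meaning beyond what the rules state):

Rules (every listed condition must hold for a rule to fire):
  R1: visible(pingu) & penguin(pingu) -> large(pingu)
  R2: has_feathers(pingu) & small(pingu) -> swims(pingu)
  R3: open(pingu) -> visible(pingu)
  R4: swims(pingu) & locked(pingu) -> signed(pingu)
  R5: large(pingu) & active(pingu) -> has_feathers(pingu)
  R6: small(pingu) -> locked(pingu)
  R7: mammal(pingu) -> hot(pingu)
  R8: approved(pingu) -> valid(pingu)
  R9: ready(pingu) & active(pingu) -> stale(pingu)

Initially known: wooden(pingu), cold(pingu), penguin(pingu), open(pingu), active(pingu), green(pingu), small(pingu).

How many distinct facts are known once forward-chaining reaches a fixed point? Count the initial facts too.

13

Round 1: R3 [open(pingu) -> visible(pingu)]; R6 [small(pingu) -> locked(pingu)]. New: visible(pingu), locked(pingu).
Round 2: R1 [visible(pingu) & penguin(pingu) -> large(pingu)]. New: large(pingu).
Round 3: R5 [large(pingu) & active(pingu) -> has_feathers(pingu)]. New: has_feathers(pingu).
Round 4: R2 [has_feathers(pingu) & small(pingu) -> swims(pingu)]. New: swims(pingu).
Round 5: R4 [swims(pingu) & locked(pingu) -> signed(pingu)]. New: signed(pingu).
Closure: {active(pingu), cold(pingu), green(pingu), has_feathers(pingu), large(pingu), locked(pingu), open(pingu), penguin(pingu), signed(pingu), small(pingu), swims(pingu), visible(pingu), wooden(pingu)} — 13 facts.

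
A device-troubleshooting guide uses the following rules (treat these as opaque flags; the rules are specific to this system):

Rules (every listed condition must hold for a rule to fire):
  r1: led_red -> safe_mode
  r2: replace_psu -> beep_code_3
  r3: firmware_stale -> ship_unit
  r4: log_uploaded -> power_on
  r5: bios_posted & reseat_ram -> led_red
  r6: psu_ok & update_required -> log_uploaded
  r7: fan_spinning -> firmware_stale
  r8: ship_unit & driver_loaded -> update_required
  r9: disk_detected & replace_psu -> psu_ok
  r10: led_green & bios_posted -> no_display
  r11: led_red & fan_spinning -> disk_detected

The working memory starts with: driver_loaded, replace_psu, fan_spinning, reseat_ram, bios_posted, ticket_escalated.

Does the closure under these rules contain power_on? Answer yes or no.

Round 1: r2 [replace_psu -> beep_code_3]; r5 [bios_posted & reseat_ram -> led_red]; r7 [fan_spinning -> firmware_stale]. New: beep_code_3, led_red, firmware_stale.
Round 2: r1 [led_red -> safe_mode]; r3 [firmware_stale -> ship_unit]; r11 [led_red & fan_spinning -> disk_detected]. New: safe_mode, ship_unit, disk_detected.
Round 3: r8 [ship_unit & driver_loaded -> update_required]; r9 [disk_detected & replace_psu -> psu_ok]. New: update_required, psu_ok.
Round 4: r6 [psu_ok & update_required -> log_uploaded]. New: log_uploaded.
Round 5: r4 [log_uploaded -> power_on]. New: power_on.
power_on appears in round 5, so it is derivable.

yes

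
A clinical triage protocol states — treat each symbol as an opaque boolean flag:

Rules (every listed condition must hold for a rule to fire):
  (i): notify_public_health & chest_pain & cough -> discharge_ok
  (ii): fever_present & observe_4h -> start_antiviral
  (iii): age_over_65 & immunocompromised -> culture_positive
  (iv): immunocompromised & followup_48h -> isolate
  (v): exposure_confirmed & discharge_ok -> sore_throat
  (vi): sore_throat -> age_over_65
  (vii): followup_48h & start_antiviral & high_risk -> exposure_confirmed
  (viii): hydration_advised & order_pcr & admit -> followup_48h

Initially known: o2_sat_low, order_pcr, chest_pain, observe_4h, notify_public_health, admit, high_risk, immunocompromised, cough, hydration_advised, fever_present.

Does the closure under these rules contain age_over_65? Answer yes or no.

Round 1: (i) [notify_public_health & chest_pain & cough -> discharge_ok]; (ii) [fever_present & observe_4h -> start_antiviral]; (viii) [hydration_advised & order_pcr & admit -> followup_48h]. Adds discharge_ok, start_antiviral, followup_48h.
Round 2: (iv) [immunocompromised & followup_48h -> isolate]; (vii) [followup_48h & start_antiviral & high_risk -> exposure_confirmed]. Adds isolate, exposure_confirmed.
Round 3: (v) [exposure_confirmed & discharge_ok -> sore_throat]. Adds sore_throat.
Round 4: (vi) [sore_throat -> age_over_65]. Adds age_over_65.
Round 5: (iii) [age_over_65 & immunocompromised -> culture_positive]. Adds culture_positive.
age_over_65 appears in round 4, so it is derivable.

yes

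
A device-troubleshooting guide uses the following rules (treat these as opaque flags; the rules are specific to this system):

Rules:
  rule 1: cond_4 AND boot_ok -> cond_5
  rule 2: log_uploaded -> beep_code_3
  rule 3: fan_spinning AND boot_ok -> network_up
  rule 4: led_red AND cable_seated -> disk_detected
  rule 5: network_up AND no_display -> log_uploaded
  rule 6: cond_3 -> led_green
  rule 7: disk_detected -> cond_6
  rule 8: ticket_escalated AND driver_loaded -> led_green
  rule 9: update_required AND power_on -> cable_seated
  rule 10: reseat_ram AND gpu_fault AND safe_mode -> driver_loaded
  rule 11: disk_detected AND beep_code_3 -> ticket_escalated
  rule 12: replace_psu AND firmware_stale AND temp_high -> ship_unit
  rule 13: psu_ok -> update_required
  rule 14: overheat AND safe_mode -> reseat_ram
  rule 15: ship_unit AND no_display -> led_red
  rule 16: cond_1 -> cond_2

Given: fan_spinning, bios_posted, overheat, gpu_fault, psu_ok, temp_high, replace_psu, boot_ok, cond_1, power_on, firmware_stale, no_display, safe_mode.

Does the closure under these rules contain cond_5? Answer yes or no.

Round 1 — rule 3, rule 12, rule 13, rule 14, rule 16, derive network_up, ship_unit, update_required, reseat_ram, cond_2.
Round 2 — rule 5, rule 9, rule 10, rule 15, derive log_uploaded, cable_seated, driver_loaded, led_red.
Round 3 — rule 2, rule 4, derive beep_code_3, disk_detected.
Round 4 — rule 7, rule 11, derive cond_6, ticket_escalated.
Round 5 — rule 8, derive led_green.
Fixed point reached. cond_5 is concluded only by rule 1; rule 1 needs cond_4 (never derived).

no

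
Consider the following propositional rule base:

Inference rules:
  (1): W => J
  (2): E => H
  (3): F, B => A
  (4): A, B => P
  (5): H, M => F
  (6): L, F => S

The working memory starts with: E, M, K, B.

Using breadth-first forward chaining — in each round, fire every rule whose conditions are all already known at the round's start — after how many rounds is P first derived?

4

Round 1: (2) [E => H]. Adds H.
Round 2: (5) [H, M => F]. Adds F.
Round 3: (3) [F, B => A]. Adds A.
Round 4: (4) [A, B => P]. Adds P.
P first appears in round 4.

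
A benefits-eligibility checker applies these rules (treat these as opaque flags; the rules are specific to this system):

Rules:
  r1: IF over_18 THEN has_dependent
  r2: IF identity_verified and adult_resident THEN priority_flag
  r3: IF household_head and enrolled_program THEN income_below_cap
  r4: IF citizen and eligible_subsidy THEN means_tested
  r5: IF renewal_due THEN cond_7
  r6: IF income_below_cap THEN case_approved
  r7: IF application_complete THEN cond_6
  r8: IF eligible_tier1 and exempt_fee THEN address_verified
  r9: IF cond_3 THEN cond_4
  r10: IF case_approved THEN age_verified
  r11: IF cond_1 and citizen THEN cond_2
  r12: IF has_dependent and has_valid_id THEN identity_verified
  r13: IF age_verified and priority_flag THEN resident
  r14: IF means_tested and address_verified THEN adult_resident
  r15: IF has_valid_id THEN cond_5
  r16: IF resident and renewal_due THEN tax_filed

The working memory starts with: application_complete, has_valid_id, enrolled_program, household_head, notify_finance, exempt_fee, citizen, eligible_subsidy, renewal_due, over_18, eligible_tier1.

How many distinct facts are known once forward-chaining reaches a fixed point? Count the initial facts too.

Round 1 — r1, r3, r4, r5, r7, r8, r15, derive has_dependent, income_below_cap, means_tested, cond_7, cond_6, address_verified, cond_5.
Round 2 — r6, r12, r14, derive case_approved, identity_verified, adult_resident.
Round 3 — r2, r10, derive priority_flag, age_verified.
Round 4 — r13, derive resident.
Round 5 — r16, derive tax_filed.
Closure: {address_verified, adult_resident, age_verified, application_complete, case_approved, citizen, cond_5, cond_6, cond_7, eligible_subsidy, eligible_tier1, enrolled_program, exempt_fee, has_dependent, has_valid_id, household_head, identity_verified, income_below_cap, means_tested, notify_finance, over_18, priority_flag, renewal_due, resident, tax_filed} — 25 facts.

25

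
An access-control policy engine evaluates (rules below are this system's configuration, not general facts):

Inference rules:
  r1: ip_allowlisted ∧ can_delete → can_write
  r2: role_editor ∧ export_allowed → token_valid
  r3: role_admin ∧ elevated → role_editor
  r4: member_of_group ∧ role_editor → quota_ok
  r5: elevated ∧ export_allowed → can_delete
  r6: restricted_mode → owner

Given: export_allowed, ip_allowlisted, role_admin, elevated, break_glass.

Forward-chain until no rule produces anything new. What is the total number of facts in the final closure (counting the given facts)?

Round 1: r3 [role_admin ∧ elevated → role_editor]; r5 [elevated ∧ export_allowed → can_delete]. Adds role_editor, can_delete.
Round 2: r1 [ip_allowlisted ∧ can_delete → can_write]; r2 [role_editor ∧ export_allowed → token_valid]. Adds can_write, token_valid.
Closure: {break_glass, can_delete, can_write, elevated, export_allowed, ip_allowlisted, role_admin, role_editor, token_valid} — 9 facts.

9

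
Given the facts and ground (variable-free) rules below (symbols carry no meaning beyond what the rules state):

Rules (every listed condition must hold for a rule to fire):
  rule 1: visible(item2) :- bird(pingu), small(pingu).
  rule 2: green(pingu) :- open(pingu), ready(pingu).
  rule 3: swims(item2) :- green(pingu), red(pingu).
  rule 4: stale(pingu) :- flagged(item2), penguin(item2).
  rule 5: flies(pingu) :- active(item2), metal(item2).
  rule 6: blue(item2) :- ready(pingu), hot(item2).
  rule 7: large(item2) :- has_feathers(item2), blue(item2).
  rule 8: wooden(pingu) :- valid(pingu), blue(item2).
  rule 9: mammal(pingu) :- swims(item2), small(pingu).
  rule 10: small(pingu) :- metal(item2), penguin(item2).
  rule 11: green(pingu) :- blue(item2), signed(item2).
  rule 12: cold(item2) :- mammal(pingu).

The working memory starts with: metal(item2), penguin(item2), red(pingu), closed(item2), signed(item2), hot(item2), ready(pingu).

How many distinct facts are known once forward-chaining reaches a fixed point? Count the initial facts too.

Round 1: rule 6 [blue(item2) :- ready(pingu), hot(item2).]; rule 10 [small(pingu) :- metal(item2), penguin(item2).]. Adds blue(item2), small(pingu).
Round 2: rule 11 [green(pingu) :- blue(item2), signed(item2).]. Adds green(pingu).
Round 3: rule 3 [swims(item2) :- green(pingu), red(pingu).]. Adds swims(item2).
Round 4: rule 9 [mammal(pingu) :- swims(item2), small(pingu).]. Adds mammal(pingu).
Round 5: rule 12 [cold(item2) :- mammal(pingu).]. Adds cold(item2).
Closure: {blue(item2), closed(item2), cold(item2), green(pingu), hot(item2), mammal(pingu), metal(item2), penguin(item2), ready(pingu), red(pingu), signed(item2), small(pingu), swims(item2)} — 13 facts.

13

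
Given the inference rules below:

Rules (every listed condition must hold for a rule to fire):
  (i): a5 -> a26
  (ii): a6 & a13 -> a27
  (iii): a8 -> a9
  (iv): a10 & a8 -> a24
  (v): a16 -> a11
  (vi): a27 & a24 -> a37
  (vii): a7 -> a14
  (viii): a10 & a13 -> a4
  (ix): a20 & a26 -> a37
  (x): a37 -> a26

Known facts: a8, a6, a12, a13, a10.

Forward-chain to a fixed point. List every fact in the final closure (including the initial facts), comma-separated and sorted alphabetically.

Round 1: (ii) [a6 & a13 -> a27]; (iii) [a8 -> a9]; (iv) [a10 & a8 -> a24]; (viii) [a10 & a13 -> a4]. Adds a27, a9, a24, a4.
Round 2: (vi) [a27 & a24 -> a37]. Adds a37.
Round 3: (x) [a37 -> a26]. Adds a26.

a10, a12, a13, a24, a26, a27, a37, a4, a6, a8, a9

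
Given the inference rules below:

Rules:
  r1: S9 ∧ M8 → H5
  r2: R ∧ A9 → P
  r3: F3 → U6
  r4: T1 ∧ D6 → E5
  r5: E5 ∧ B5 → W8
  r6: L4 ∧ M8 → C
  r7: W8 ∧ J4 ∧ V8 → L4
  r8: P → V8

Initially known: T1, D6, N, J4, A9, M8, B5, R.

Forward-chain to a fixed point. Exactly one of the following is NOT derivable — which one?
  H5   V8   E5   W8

H5

[1] r2 [R ∧ A9 → P]; r4 [T1 ∧ D6 → E5]. ⇒ new: P, E5.
[2] r5 [E5 ∧ B5 → W8]; r8 [P → V8]. ⇒ new: W8, V8.
[3] r7 [W8 ∧ J4 ∧ V8 → L4]. ⇒ new: L4.
[4] r6 [L4 ∧ M8 → C]. ⇒ new: C.
Derived: W8 (round 2), E5 (round 1), V8 (round 2). H5 never appears in any round.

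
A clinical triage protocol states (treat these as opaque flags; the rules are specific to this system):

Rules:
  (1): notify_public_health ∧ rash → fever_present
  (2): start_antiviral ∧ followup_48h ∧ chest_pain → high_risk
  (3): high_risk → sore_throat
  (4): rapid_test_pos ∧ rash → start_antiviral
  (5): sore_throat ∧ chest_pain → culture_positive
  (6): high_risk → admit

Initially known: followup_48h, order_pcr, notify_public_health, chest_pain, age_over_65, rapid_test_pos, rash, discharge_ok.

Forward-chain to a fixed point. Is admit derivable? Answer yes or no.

yes

Round 1: (1) [notify_public_health ∧ rash → fever_present]; (4) [rapid_test_pos ∧ rash → start_antiviral]. Adds fever_present, start_antiviral.
Round 2: (2) [start_antiviral ∧ followup_48h ∧ chest_pain → high_risk]. Adds high_risk.
Round 3: (3) [high_risk → sore_throat]; (6) [high_risk → admit]. Adds sore_throat, admit.
Round 4: (5) [sore_throat ∧ chest_pain → culture_positive]. Adds culture_positive.
admit appears in round 3, so it is derivable.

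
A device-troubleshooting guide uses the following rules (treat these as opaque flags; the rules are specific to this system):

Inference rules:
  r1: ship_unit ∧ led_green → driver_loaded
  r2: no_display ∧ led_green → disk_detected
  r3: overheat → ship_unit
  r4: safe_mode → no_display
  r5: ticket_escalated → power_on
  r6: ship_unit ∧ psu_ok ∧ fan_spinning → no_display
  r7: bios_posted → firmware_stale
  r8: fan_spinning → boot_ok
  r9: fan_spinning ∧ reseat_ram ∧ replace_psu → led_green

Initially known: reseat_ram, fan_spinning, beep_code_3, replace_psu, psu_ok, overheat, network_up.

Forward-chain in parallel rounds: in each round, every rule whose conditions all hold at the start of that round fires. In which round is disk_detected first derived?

Round 1 fires r3, r8, r9, giving ship_unit, boot_ok, led_green.
Round 2 fires r1, r6, giving driver_loaded, no_display.
Round 3 fires r2, giving disk_detected.
disk_detected first appears in round 3.

3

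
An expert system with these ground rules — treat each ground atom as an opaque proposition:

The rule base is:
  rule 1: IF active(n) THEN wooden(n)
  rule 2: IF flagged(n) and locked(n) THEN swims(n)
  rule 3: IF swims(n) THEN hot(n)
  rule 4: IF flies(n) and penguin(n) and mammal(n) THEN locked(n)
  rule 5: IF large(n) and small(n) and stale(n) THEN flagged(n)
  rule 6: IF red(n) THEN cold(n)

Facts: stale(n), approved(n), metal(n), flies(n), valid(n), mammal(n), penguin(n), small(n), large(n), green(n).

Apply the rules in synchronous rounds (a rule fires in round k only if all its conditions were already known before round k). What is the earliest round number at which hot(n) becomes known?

3

Round 1 — rule 4, rule 5, derive locked(n), flagged(n).
Round 2 — rule 2, derive swims(n).
Round 3 — rule 3, derive hot(n).
hot(n) first appears in round 3.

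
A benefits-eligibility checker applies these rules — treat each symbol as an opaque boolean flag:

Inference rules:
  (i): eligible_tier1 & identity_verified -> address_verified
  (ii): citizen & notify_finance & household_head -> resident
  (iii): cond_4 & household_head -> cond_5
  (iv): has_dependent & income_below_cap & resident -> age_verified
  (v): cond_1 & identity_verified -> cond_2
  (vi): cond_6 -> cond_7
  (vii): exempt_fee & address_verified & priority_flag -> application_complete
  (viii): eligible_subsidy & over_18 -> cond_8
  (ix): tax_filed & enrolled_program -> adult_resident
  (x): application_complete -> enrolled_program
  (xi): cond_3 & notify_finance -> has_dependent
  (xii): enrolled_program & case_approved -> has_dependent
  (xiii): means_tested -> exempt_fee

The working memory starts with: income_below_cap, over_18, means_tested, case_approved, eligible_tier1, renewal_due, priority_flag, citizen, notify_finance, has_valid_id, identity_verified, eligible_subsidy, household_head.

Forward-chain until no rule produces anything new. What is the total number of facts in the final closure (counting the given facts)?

Round 1 fires (i), (ii), (viii), (xiii), giving address_verified, resident, cond_8, exempt_fee.
Round 2 fires (vii), giving application_complete.
Round 3 fires (x), giving enrolled_program.
Round 4 fires (xii), giving has_dependent.
Round 5 fires (iv), giving age_verified.
Closure: {address_verified, age_verified, application_complete, case_approved, citizen, cond_8, eligible_subsidy, eligible_tier1, enrolled_program, exempt_fee, has_dependent, has_valid_id, household_head, identity_verified, income_below_cap, means_tested, notify_finance, over_18, priority_flag, renewal_due, resident} — 21 facts.

21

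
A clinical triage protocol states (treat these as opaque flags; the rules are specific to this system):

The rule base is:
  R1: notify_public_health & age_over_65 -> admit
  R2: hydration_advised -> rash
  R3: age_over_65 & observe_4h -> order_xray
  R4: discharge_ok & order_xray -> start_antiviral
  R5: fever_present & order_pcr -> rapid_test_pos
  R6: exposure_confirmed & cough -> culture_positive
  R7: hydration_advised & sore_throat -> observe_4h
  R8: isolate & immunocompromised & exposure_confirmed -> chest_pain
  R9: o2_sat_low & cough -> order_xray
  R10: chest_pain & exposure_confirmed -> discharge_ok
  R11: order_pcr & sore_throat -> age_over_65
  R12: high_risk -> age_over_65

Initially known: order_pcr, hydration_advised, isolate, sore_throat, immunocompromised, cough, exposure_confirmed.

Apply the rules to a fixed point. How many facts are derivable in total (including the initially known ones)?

15

Round 1 fires R2, R6, R7, R8, R11, giving rash, culture_positive, observe_4h, chest_pain, age_over_65.
Round 2 fires R3, R10, giving order_xray, discharge_ok.
Round 3 fires R4, giving start_antiviral.
Closure: {age_over_65, chest_pain, cough, culture_positive, discharge_ok, exposure_confirmed, hydration_advised, immunocompromised, isolate, observe_4h, order_pcr, order_xray, rash, sore_throat, start_antiviral} — 15 facts.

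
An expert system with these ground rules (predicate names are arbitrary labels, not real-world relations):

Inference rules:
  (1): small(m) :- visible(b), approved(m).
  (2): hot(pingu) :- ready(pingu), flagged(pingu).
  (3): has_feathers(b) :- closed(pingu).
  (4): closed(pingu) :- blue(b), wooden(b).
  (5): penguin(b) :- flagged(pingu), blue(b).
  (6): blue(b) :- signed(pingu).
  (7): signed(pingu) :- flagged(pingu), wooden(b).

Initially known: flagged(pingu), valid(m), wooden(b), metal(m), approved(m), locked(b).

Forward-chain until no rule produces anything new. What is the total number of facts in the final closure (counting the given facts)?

Round 1 — (7), derive signed(pingu).
Round 2 — (6), derive blue(b).
Round 3 — (4), (5), derive closed(pingu), penguin(b).
Round 4 — (3), derive has_feathers(b).
Closure: {approved(m), blue(b), closed(pingu), flagged(pingu), has_feathers(b), locked(b), metal(m), penguin(b), signed(pingu), valid(m), wooden(b)} — 11 facts.

11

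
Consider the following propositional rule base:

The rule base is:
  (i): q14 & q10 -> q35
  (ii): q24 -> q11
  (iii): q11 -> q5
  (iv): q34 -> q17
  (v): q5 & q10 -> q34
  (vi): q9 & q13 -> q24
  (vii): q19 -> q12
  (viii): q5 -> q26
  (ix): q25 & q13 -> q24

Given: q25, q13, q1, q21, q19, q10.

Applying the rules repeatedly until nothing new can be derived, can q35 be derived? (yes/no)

no

Round 1 — (vii), (ix), derive q12, q24.
Round 2 — (ii), derive q11.
Round 3 — (iii), derive q5.
Round 4 — (v), (viii), derive q34, q26.
Round 5 — (iv), derive q17.
Fixed point reached. q35 is concluded only by (i); (i) needs q14 (never derived).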